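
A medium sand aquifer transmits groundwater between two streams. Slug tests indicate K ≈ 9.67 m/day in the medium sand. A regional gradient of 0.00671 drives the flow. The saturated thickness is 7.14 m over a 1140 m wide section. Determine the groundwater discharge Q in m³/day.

Cross-sectional area A = 1140 × 7.14 = 8140 m².
Hydraulic gradient i = 0.00671.
Darcy's law: Q = K · A · i = 9.670 × 8140 × 0.006710 = 528.1 m³/day.

528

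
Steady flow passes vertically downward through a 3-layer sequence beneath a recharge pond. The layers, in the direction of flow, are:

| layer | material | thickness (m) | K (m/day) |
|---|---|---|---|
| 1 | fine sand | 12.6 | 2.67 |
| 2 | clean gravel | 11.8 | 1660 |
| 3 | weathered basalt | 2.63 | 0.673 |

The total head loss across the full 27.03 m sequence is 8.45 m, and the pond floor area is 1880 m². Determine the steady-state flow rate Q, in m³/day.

Flow is perpendicular to layering, so the layers act in series and the equivalent K is the thickness-weighted harmonic mean.
Total thickness L = 12.6 + 11.8 + 2.63 = 27.03 m.
Σ(b_i/K_i) = 12.6/2.67 + 11.8/1660 + 2.63/0.673 = 8.634 d.
K_eq = L / Σ(b_i/K_i) = 27.03 / 8.634 = 3.131 m/day.
Q = K_eq · A · (Δh/L) = 3.131 × 1880 × (8.45/27.03) = 1840 m³/day.

1840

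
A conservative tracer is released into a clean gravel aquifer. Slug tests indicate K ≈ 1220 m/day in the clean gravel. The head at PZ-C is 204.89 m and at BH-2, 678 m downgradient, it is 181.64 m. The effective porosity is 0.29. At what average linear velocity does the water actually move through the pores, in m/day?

144

Hydraulic gradient i = (204.89 − 181.64) / 678 = 23.25 / 678 = 0.03429.
Darcy flux q = K · i = 1220 × 0.03429 = 41.84 m/day.
Seepage velocity v = q / n_e = 41.84 / 0.29 = 144.3 m/day.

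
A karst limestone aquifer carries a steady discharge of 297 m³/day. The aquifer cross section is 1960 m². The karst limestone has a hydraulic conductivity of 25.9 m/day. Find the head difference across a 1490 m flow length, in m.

From Q = K·A·i, i = Q / (K·A) = 297 / (25.90 × 1960) = 0.005851.
Head loss Δh = i · L = 0.005851 × 1490 = 8.717 m.

8.72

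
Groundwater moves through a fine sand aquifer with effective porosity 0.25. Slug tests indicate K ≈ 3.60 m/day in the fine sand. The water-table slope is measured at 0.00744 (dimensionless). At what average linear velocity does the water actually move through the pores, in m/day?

Hydraulic gradient i = 0.00744.
Darcy flux q = K · i = 3.600 × 0.007440 = 0.02678 m/day.
Seepage velocity v = q / n_e = 0.02678 / 0.25 = 0.1071 m/day.

0.107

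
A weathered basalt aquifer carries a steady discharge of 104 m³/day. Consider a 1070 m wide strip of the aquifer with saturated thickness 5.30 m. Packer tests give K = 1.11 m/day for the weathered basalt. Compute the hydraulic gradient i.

0.0165

Cross-sectional area A = 1070 × 5.30 = 5671 m².
From Q = K·A·i, i = Q / (K·A) = 104 / (1.110 × 5671) = 0.01652.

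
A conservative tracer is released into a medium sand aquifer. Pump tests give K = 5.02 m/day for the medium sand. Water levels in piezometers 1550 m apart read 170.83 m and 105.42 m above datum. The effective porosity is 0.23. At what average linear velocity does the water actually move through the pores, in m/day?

Hydraulic gradient i = (170.83 − 105.42) / 1550 = 65.41 / 1550 = 0.04220.
Darcy flux q = K · i = 5.020 × 0.04220 = 0.2118 m/day.
Seepage velocity v = q / n_e = 0.2118 / 0.23 = 0.9211 m/day.

0.921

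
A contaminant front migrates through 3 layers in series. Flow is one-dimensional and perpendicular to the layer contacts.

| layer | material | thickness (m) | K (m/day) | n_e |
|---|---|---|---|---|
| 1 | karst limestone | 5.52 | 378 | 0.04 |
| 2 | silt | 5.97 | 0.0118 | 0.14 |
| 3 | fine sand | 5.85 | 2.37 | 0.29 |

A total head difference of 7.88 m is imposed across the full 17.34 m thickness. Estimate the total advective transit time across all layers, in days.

178

With flow normal to the layers, continuity requires the same specific discharge q through every layer.
Σ(b_i/K_i) = 5.52/378 + 5.97/0.0118 + 5.85/2.37 = 508.4 d.
q = Δh / Σ(b_i/K_i) = 7.88 / 508.4 = 0.01550 m/day.
In each layer the seepage velocity is v_i = q/n_i, so the layer transit time is t_i = b_i·n_i / q:
  layer 1 (karst limestone): t_1 = 5.52 × 0.04 / 0.01550 = 14.25 d
  layer 2 (silt): t_2 = 5.97 × 0.14 / 0.01550 = 53.93 d
  layer 3 (fine sand): t_3 = 5.85 × 0.29 / 0.01550 = 109.5 d
Total t = Σ t_i = 177.6 days.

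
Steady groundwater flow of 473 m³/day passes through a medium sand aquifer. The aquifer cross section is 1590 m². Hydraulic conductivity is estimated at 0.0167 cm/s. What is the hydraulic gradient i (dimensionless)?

Convert K: 0.0167 cm/s × 864 = 14.43 m/day.
From Q = K·A·i, i = Q / (K·A) = 473 / (14.43 × 1590) = 0.02062.

0.0206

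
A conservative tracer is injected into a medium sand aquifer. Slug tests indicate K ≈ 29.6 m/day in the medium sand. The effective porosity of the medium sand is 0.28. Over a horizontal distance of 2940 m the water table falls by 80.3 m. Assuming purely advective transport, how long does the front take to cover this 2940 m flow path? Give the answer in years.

2.79

Hydraulic gradient i = Δh / L = 80.3 / 2940 = 0.02731.
Darcy flux q = K · i = 29.60 × 0.02731 = 0.8085 m/day.
Seepage velocity v = q / n_e = 0.8085 / 0.28 = 2.887 m/day.
Travel time t = L / v = 2940 / 2.887 = 1018 days = 2.788 years.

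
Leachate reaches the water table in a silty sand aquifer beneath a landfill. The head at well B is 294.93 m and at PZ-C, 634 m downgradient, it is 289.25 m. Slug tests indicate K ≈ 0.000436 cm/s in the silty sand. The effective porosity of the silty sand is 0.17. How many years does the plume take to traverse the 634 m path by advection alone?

87.4

Convert K: 0.000436 cm/s × 864 = 0.3767 m/day.
Hydraulic gradient i = (294.93 − 289.25) / 634 = 5.68 / 634 = 0.008959.
Darcy flux q = K · i = 0.3767 × 0.008959 = 0.003375 m/day.
Seepage velocity v = q / n_e = 0.003375 / 0.17 = 0.01985 m/day.
Travel time t = L / v = 634 / 0.01985 = 31936 days = 87.44 years.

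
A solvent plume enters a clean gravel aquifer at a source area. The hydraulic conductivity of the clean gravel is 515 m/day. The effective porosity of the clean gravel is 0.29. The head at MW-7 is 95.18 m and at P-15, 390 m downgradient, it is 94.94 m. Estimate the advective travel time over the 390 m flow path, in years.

Hydraulic gradient i = (95.18 − 94.94) / 390 = 0.24 / 390 = 0.0006154.
Darcy flux q = K · i = 515.0 × 0.0006154 = 0.3169 m/day.
Seepage velocity v = q / n_e = 0.3169 / 0.29 = 1.093 m/day.
Travel time t = L / v = 390 / 1.093 = 356.9 days = 0.9771 years.

0.977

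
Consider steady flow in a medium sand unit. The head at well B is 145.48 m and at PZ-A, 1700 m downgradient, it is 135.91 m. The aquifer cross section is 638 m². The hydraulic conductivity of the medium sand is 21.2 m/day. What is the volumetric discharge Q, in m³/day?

76.1

Hydraulic gradient i = (145.48 − 135.91) / 1700 = 9.57 / 1700 = 0.005629.
Darcy's law: Q = K · A · i = 21.20 × 638.0 × 0.005629 = 76.14 m³/day.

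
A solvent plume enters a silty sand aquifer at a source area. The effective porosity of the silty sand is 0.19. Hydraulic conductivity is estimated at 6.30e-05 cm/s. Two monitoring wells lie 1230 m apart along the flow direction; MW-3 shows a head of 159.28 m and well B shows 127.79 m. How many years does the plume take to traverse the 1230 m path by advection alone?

Convert K: 6.30e-05 cm/s × 864 = 0.05443 m/day.
Hydraulic gradient i = (159.28 − 127.79) / 1230 = 31.49 / 1230 = 0.02560.
Darcy flux q = K · i = 0.05443 × 0.02560 = 0.001394 m/day.
Seepage velocity v = q / n_e = 0.001394 / 0.19 = 0.007334 m/day.
Travel time t = L / v = 1230 / 0.007334 = 1.677e+05 days = 459.1 years.

459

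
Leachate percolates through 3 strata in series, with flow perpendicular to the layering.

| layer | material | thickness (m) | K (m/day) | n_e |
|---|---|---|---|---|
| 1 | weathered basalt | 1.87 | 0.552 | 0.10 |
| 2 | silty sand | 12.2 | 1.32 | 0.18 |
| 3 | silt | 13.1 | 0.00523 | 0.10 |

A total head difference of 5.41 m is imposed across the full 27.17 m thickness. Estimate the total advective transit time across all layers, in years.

4.70

With flow normal to the layers, continuity requires the same specific discharge q through every layer.
Σ(b_i/K_i) = 1.87/0.552 + 12.2/1.32 + 13.1/0.00523 = 2517 d.
q = Δh / Σ(b_i/K_i) = 5.41 / 2517 = 0.002149 m/day.
In each layer the seepage velocity is v_i = q/n_i, so the layer transit time is t_i = b_i·n_i / q:
  layer 1 (weathered basalt): t_1 = 1.87 × 0.10 / 0.002149 = 87.02 d
  layer 2 (silty sand): t_2 = 12.2 × 0.18 / 0.002149 = 1022 d
  layer 3 (silt): t_3 = 13.1 × 0.10 / 0.002149 = 609.6 d
Total t = Σ t_i = 1718 days = 4.705 years.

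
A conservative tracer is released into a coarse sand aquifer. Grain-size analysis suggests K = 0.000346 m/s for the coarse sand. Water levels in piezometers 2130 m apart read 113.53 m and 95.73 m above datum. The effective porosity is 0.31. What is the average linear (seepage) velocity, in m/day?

Convert K: 0.000346 m/s × 86400 = 29.89 m/day.
Hydraulic gradient i = (113.53 − 95.73) / 2130 = 17.8 / 2130 = 0.008357.
Darcy flux q = K · i = 29.89 × 0.008357 = 0.2498 m/day.
Seepage velocity v = q / n_e = 0.2498 / 0.31 = 0.8059 m/day.

0.806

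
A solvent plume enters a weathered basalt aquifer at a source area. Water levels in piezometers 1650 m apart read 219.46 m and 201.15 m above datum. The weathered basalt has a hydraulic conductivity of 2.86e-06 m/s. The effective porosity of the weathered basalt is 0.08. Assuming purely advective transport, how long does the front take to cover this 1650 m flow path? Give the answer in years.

132

Convert K: 2.86e-06 m/s × 86400 = 0.2471 m/day.
Hydraulic gradient i = (219.46 − 201.15) / 1650 = 18.31 / 1650 = 0.01110.
Darcy flux q = K · i = 0.2471 × 0.01110 = 0.002742 m/day.
Seepage velocity v = q / n_e = 0.002742 / 0.08 = 0.03428 m/day.
Travel time t = L / v = 1650 / 0.03428 = 48138 days = 131.8 years.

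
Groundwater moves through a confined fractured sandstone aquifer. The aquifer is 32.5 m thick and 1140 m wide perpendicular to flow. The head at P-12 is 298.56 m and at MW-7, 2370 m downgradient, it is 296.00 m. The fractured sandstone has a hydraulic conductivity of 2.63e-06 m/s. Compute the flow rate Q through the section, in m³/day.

Convert K: 2.63e-06 m/s × 86400 = 0.2272 m/day.
Cross-sectional area A = 1140 × 32.5 = 37050 m².
Hydraulic gradient i = (298.56 − 296.00) / 2370 = 2.56 / 2370 = 0.001080.
Darcy's law: Q = K · A · i = 0.2272 × 37050 × 0.001080 = 9.094 m³/day.

9.09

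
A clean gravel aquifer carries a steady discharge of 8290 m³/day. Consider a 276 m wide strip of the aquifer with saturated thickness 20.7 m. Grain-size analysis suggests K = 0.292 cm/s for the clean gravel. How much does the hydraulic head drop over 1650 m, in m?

Convert K: 0.292 cm/s × 864 = 252.3 m/day.
Cross-sectional area A = 276 × 20.7 = 5713 m².
From Q = K·A·i, i = Q / (K·A) = 8290 / (252.3 × 5713) = 0.005751.
Head loss Δh = i · L = 0.005751 × 1650 = 9.490 m.

9.49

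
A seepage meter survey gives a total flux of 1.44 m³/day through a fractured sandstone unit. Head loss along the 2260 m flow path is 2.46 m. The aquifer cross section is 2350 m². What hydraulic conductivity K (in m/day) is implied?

Hydraulic gradient i = Δh / L = 2.46 / 2260 = 0.001088.
From Q = K·A·i, K = Q / (A·i) = 1.44 / (2350 × 0.001088) = 0.5629 m/day.

0.563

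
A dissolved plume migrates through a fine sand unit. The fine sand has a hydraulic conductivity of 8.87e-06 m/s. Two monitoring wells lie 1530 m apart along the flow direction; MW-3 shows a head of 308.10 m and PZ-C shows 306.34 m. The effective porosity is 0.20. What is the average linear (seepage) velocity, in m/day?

Convert K: 8.87e-06 m/s × 86400 = 0.7664 m/day.
Hydraulic gradient i = (308.10 − 306.34) / 1530 = 1.76 / 1530 = 0.001150.
Darcy flux q = K · i = 0.7664 × 0.001150 = 0.0008816 m/day.
Seepage velocity v = q / n_e = 0.0008816 / 0.20 = 0.004408 m/day.

0.00441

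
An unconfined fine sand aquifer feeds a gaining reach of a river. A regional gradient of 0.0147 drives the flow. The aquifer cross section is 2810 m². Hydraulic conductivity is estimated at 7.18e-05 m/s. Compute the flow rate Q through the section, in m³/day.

Convert K: 7.18e-05 m/s × 86400 = 6.204 m/day.
Hydraulic gradient i = 0.0147.
Darcy's law: Q = K · A · i = 6.204 × 2810 × 0.01470 = 256.2 m³/day.

256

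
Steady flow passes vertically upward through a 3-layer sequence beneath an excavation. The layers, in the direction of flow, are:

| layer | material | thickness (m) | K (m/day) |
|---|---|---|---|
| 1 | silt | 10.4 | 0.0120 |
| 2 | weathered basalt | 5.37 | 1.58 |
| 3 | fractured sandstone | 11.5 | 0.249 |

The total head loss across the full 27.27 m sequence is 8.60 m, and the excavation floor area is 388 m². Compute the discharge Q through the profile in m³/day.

Flow is perpendicular to layering, so the layers act in series and the equivalent K is the thickness-weighted harmonic mean.
Total thickness L = 10.4 + 5.37 + 11.5 = 27.27 m.
Σ(b_i/K_i) = 10.4/0.0120 + 5.37/1.58 + 11.5/0.249 = 916.3 d.
K_eq = L / Σ(b_i/K_i) = 27.27 / 916.3 = 0.02976 m/day.
Q = K_eq · A · (Δh/L) = 0.02976 × 388 × (8.60/27.27) = 3.642 m³/day.

3.64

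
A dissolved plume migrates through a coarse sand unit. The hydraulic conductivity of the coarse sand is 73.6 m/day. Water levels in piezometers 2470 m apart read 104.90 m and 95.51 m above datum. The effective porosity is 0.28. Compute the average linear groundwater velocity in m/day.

Hydraulic gradient i = (104.90 − 95.51) / 2470 = 9.39 / 2470 = 0.003802.
Darcy flux q = K · i = 73.60 × 0.003802 = 0.2798 m/day.
Seepage velocity v = q / n_e = 0.2798 / 0.28 = 0.9993 m/day.

0.999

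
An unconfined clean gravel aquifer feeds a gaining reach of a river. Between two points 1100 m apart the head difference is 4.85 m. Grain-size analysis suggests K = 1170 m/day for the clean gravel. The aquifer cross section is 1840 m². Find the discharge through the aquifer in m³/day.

9490

Hydraulic gradient i = Δh / L = 4.85 / 1100 = 0.004409.
Darcy's law: Q = K · A · i = 1170 × 1840 × 0.004409 = 9492 m³/day.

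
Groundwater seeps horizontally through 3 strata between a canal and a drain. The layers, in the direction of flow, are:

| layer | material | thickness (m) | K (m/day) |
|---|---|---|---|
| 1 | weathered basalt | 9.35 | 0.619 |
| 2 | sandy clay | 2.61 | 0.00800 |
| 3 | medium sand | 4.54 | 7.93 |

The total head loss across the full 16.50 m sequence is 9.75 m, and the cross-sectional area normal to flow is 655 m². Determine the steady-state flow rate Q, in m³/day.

Flow is perpendicular to layering, so the layers act in series and the equivalent K is the thickness-weighted harmonic mean.
Total thickness L = 9.35 + 2.61 + 4.54 = 16.50 m.
Σ(b_i/K_i) = 9.35/0.619 + 2.61/0.00800 + 4.54/7.93 = 341.9 d.
K_eq = L / Σ(b_i/K_i) = 16.50 / 341.9 = 0.04826 m/day.
Q = K_eq · A · (Δh/L) = 0.04826 × 655 × (9.75/16.50) = 18.68 m³/day.

18.7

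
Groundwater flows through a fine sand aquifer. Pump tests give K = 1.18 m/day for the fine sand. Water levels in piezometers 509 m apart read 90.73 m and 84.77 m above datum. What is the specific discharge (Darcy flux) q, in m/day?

Hydraulic gradient i = (90.73 − 84.77) / 509 = 5.96 / 509 = 0.01171.
Specific discharge q = K · i = 1.180 × 0.01171 = 0.01382 m/day.

0.0138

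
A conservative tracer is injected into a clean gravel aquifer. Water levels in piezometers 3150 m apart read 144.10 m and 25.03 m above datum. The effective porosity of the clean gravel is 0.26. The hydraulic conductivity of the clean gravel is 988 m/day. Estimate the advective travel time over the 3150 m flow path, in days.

21.9

Hydraulic gradient i = (144.10 − 25.03) / 3150 = 119.07 / 3150 = 0.03780.
Darcy flux q = K · i = 988.0 × 0.03780 = 37.35 m/day.
Seepage velocity v = q / n_e = 37.35 / 0.26 = 143.6 m/day.
Travel time t = L / v = 3150 / 143.6 = 21.93 days.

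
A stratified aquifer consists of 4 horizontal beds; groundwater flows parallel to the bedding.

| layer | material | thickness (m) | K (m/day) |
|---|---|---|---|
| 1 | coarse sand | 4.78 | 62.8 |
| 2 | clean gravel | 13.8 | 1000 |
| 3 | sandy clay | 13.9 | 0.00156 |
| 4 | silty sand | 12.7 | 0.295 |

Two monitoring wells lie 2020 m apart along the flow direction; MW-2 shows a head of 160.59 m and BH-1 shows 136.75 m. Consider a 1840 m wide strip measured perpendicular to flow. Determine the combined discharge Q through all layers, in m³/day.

306000

Flow is parallel to layering, so each bed carries its own Darcy discharge and the transmissivities add.
Σ(K_i·b_i) = 62.8×4.78 + 1000×13.8 + 0.00156×13.9 + 0.295×12.7 = 14104 m²/day.
Hydraulic gradient i = (160.59 − 136.75) / 2020 = 23.84 / 2020 = 0.01180.
Q = Σ(K_i·b_i) · W · i = 14104 × 1840 × 0.01180 = 3.063e+05 m³/day.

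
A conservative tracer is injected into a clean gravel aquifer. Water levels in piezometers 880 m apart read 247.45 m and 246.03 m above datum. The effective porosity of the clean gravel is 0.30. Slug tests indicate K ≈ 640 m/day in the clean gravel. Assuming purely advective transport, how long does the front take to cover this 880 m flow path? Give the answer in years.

0.700

Hydraulic gradient i = (247.45 − 246.03) / 880 = 1.42 / 880 = 0.001614.
Darcy flux q = K · i = 640.0 × 0.001614 = 1.033 m/day.
Seepage velocity v = q / n_e = 1.033 / 0.30 = 3.442 m/day.
Travel time t = L / v = 880 / 3.442 = 255.6 days = 0.6999 years.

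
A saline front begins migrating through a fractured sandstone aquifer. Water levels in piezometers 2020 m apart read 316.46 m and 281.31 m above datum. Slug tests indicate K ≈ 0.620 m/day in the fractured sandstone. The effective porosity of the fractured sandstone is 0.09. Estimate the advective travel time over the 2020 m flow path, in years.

46.1

Hydraulic gradient i = (316.46 − 281.31) / 2020 = 35.15 / 2020 = 0.01740.
Darcy flux q = K · i = 0.6200 × 0.01740 = 0.01079 m/day.
Seepage velocity v = q / n_e = 0.01079 / 0.09 = 0.1199 m/day.
Travel time t = L / v = 2020 / 0.1199 = 16851 days = 46.14 years.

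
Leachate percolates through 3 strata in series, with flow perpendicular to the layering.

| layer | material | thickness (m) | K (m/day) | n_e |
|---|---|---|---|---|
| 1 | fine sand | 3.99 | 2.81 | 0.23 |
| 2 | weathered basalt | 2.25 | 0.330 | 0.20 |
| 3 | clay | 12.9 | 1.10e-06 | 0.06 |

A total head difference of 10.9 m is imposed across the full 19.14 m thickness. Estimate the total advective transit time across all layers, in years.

6310

With flow normal to the layers, continuity requires the same specific discharge q through every layer.
Σ(b_i/K_i) = 3.99/2.81 + 2.25/0.330 + 12.9/1.10e-06 = 1.173e+07 d.
q = Δh / Σ(b_i/K_i) = 10.9 / 1.173e+07 = 9.295e-07 m/day.
In each layer the seepage velocity is v_i = q/n_i, so the layer transit time is t_i = b_i·n_i / q:
  layer 1 (fine sand): t_1 = 3.99 × 0.23 / 9.295e-07 = 9.874e+05 d
  layer 2 (weathered basalt): t_2 = 2.25 × 0.20 / 9.295e-07 = 4.842e+05 d
  layer 3 (clay): t_3 = 12.9 × 0.06 / 9.295e-07 = 8.327e+05 d
Total t = Σ t_i = 2.304e+06 days = 6309 years.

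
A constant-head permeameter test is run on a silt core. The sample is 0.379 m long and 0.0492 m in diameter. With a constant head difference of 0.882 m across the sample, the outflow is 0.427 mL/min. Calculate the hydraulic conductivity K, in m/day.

Cross-sectional area A = π·(d/2)² = π × (0.0492/2)² = 0.001901 m².
Convert discharge: 0.427 mL/min = 7.117e-09 m³/s.
Darcy's law rearranged: K = Q·L / (A·Δh) = 7.117e-09 × 0.379 / (0.001901 × 0.882) = 1.609e-06 m/s = 0.1390 m/day.

0.139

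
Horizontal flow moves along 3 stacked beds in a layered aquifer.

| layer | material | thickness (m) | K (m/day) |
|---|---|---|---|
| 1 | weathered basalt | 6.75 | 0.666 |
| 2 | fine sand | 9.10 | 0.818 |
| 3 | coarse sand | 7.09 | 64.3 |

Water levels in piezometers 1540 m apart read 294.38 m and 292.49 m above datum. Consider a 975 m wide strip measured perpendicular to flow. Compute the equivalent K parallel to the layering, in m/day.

20.4

Flow is parallel to layering, so each bed carries its own Darcy discharge and the transmissivities add.
Σ(K_i·b_i) = 0.666×6.75 + 0.818×9.10 + 64.3×7.09 = 467.8 m²/day.
Total thickness b = 22.94 m, so K_eq = Σ(K_i·b_i)/b = 20.39 m/day.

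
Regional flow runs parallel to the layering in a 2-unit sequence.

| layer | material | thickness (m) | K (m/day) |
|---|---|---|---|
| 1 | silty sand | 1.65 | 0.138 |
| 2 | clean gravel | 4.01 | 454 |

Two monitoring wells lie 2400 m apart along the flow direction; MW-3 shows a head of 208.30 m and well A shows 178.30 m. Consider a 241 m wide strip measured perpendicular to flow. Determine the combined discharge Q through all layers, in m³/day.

Flow is parallel to layering, so each bed carries its own Darcy discharge and the transmissivities add.
Σ(K_i·b_i) = 0.138×1.65 + 454×4.01 = 1821 m²/day.
Hydraulic gradient i = (208.30 − 178.30) / 2400 = 30 / 2400 = 0.01250.
Q = Σ(K_i·b_i) · W · i = 1821 × 241 × 0.01250 = 5485 m³/day.

5490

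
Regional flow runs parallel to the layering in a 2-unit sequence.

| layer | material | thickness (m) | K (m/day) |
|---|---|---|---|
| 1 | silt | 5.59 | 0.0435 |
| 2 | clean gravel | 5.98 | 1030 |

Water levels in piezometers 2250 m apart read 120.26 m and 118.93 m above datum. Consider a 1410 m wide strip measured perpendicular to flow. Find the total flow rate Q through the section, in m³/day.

5130

Flow is parallel to layering, so each bed carries its own Darcy discharge and the transmissivities add.
Σ(K_i·b_i) = 0.0435×5.59 + 1030×5.98 = 6160 m²/day.
Hydraulic gradient i = (120.26 − 118.93) / 2250 = 1.33 / 2250 = 0.0005911.
Q = Σ(K_i·b_i) · W · i = 6160 × 1410 × 0.0005911 = 5134 m³/day.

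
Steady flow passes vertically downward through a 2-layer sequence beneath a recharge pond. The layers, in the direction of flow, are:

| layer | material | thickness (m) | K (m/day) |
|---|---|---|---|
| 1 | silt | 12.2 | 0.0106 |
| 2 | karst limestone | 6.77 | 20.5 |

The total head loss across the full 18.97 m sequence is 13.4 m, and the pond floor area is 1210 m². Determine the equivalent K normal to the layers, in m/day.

Flow is perpendicular to layering, so the layers act in series and the equivalent K is the thickness-weighted harmonic mean.
Total thickness L = 12.2 + 6.77 = 18.97 m.
Σ(b_i/K_i) = 12.2/0.0106 + 6.77/20.5 = 1151 d.
K_eq = L / Σ(b_i/K_i) = 18.97 / 1151 = 0.01648 m/day.

0.0165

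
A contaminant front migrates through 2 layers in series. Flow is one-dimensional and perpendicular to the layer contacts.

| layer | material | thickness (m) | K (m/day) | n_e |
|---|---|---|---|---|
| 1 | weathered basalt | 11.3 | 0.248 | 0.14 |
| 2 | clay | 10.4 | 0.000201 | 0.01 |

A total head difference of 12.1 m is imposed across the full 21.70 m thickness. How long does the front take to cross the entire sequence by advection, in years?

19.8

With flow normal to the layers, continuity requires the same specific discharge q through every layer.
Σ(b_i/K_i) = 11.3/0.248 + 10.4/0.000201 = 51787 d.
q = Δh / Σ(b_i/K_i) = 12.1 / 51787 = 0.0002337 m/day.
In each layer the seepage velocity is v_i = q/n_i, so the layer transit time is t_i = b_i·n_i / q:
  layer 1 (weathered basalt): t_1 = 11.3 × 0.14 / 0.0002337 = 6771 d
  layer 2 (clay): t_2 = 10.4 × 0.01 / 0.0002337 = 445.1 d
Total t = Σ t_i = 7216 days = 19.76 years.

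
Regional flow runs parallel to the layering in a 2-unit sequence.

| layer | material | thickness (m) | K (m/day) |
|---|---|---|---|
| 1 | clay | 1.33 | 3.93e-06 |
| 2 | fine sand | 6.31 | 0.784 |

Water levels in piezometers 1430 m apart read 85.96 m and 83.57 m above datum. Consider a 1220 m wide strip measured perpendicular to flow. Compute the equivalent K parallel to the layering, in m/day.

0.648

Flow is parallel to layering, so each bed carries its own Darcy discharge and the transmissivities add.
Σ(K_i·b_i) = 3.93e-06×1.33 + 0.784×6.31 = 4.947 m²/day.
Total thickness b = 7.640 m, so K_eq = Σ(K_i·b_i)/b = 0.6475 m/day.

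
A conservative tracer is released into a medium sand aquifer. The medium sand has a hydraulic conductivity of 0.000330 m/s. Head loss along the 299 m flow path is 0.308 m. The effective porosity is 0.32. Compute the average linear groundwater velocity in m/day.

Convert K: 0.000330 m/s × 86400 = 28.51 m/day.
Hydraulic gradient i = Δh / L = 0.308 / 299 = 0.001030.
Darcy flux q = K · i = 28.51 × 0.001030 = 0.02937 m/day.
Seepage velocity v = q / n_e = 0.02937 / 0.32 = 0.09178 m/day.

0.0918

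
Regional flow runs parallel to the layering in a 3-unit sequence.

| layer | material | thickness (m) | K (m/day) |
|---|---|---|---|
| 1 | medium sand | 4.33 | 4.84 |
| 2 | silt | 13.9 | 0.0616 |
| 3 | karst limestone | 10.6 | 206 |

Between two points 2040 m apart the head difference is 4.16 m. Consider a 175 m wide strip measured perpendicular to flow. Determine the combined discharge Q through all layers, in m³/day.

787

Flow is parallel to layering, so each bed carries its own Darcy discharge and the transmissivities add.
Σ(K_i·b_i) = 4.84×4.33 + 0.0616×13.9 + 206×10.6 = 2205 m²/day.
Hydraulic gradient i = Δh / L = 4.16 / 2040 = 0.002039.
Q = Σ(K_i·b_i) · W · i = 2205 × 175 × 0.002039 = 787.0 m³/day.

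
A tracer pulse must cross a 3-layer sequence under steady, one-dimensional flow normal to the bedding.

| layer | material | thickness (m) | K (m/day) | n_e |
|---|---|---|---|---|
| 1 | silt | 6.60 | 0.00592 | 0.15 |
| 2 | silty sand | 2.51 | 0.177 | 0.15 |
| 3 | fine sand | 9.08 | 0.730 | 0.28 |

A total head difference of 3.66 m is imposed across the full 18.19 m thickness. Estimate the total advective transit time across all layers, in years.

3.34

With flow normal to the layers, continuity requires the same specific discharge q through every layer.
Σ(b_i/K_i) = 6.60/0.00592 + 2.51/0.177 + 9.08/0.730 = 1141 d.
q = Δh / Σ(b_i/K_i) = 3.66 / 1141 = 0.003206 m/day.
In each layer the seepage velocity is v_i = q/n_i, so the layer transit time is t_i = b_i·n_i / q:
  layer 1 (silt): t_1 = 6.60 × 0.15 / 0.003206 = 308.8 d
  layer 2 (silty sand): t_2 = 2.51 × 0.15 / 0.003206 = 117.4 d
  layer 3 (fine sand): t_3 = 9.08 × 0.28 / 0.003206 = 792.9 d
Total t = Σ t_i = 1219 days = 3.338 years.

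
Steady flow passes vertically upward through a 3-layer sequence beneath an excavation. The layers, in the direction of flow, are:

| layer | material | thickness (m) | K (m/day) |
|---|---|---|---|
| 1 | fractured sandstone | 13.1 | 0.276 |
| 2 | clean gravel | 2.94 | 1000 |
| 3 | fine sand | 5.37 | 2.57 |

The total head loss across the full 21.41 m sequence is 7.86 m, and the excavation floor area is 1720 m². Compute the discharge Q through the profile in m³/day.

273

Flow is perpendicular to layering, so the layers act in series and the equivalent K is the thickness-weighted harmonic mean.
Total thickness L = 13.1 + 2.94 + 5.37 = 21.41 m.
Σ(b_i/K_i) = 13.1/0.276 + 2.94/1000 + 5.37/2.57 = 49.56 d.
K_eq = L / Σ(b_i/K_i) = 21.41 / 49.56 = 0.4320 m/day.
Q = K_eq · A · (Δh/L) = 0.4320 × 1720 × (7.86/21.41) = 272.8 m³/day.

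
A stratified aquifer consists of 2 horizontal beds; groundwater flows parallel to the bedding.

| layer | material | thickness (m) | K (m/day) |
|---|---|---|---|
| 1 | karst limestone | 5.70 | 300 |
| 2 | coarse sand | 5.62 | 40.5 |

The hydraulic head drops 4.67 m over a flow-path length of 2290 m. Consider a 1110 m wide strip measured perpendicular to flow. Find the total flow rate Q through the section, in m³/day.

Flow is parallel to layering, so each bed carries its own Darcy discharge and the transmissivities add.
Σ(K_i·b_i) = 300×5.70 + 40.5×5.62 = 1938 m²/day.
Hydraulic gradient i = Δh / L = 4.67 / 2290 = 0.002039.
Q = Σ(K_i·b_i) · W · i = 1938 × 1110 × 0.002039 = 4386 m³/day.

4390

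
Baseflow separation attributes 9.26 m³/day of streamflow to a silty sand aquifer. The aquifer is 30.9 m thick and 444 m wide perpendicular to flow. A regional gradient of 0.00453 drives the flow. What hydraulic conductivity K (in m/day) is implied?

Cross-sectional area A = 444 × 30.9 = 13720 m².
Hydraulic gradient i = 0.00453.
From Q = K·A·i, K = Q / (A·i) = 9.26 / (13720 × 0.004530) = 0.1490 m/day.

0.149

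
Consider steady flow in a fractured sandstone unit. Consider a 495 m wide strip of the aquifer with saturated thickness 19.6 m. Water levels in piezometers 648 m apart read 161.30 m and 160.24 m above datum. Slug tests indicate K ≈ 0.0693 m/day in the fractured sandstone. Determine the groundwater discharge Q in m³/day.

Cross-sectional area A = 495 × 19.6 = 9702 m².
Hydraulic gradient i = (161.30 − 160.24) / 648 = 1.06 / 648 = 0.001636.
Darcy's law: Q = K · A · i = 0.06930 × 9702 × 0.001636 = 1.100 m³/day.

1.10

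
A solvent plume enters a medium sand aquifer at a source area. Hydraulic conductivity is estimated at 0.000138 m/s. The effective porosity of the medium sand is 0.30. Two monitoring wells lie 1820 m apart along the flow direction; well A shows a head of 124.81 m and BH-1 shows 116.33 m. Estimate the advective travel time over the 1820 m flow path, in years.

Convert K: 0.000138 m/s × 86400 = 11.92 m/day.
Hydraulic gradient i = (124.81 − 116.33) / 1820 = 8.48 / 1820 = 0.004659.
Darcy flux q = K · i = 11.92 × 0.004659 = 0.05555 m/day.
Seepage velocity v = q / n_e = 0.05555 / 0.30 = 0.1852 m/day.
Travel time t = L / v = 1820 / 0.1852 = 9828 days = 26.91 years.

26.9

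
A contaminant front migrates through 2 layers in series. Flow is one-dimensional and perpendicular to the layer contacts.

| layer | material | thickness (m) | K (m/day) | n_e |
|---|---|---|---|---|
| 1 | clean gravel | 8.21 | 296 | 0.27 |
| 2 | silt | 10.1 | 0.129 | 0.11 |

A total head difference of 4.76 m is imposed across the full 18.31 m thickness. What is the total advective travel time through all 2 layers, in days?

54.8

With flow normal to the layers, continuity requires the same specific discharge q through every layer.
Σ(b_i/K_i) = 8.21/296 + 10.1/0.129 = 78.32 d.
q = Δh / Σ(b_i/K_i) = 4.76 / 78.32 = 0.06077 m/day.
In each layer the seepage velocity is v_i = q/n_i, so the layer transit time is t_i = b_i·n_i / q:
  layer 1 (clean gravel): t_1 = 8.21 × 0.27 / 0.06077 = 36.47 d
  layer 2 (silt): t_2 = 10.1 × 0.11 / 0.06077 = 18.28 d
Total t = Σ t_i = 54.75 days.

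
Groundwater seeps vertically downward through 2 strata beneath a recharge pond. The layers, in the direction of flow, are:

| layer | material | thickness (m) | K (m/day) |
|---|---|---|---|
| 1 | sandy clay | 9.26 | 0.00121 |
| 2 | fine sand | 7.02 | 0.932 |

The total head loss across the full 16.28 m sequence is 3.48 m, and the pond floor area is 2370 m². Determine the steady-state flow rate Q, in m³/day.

1.08

Flow is perpendicular to layering, so the layers act in series and the equivalent K is the thickness-weighted harmonic mean.
Total thickness L = 9.26 + 7.02 = 16.28 m.
Σ(b_i/K_i) = 9.26/0.00121 + 7.02/0.932 = 7660 d.
K_eq = L / Σ(b_i/K_i) = 16.28 / 7660 = 0.002125 m/day.
Q = K_eq · A · (Δh/L) = 0.002125 × 2370 × (3.48/16.28) = 1.077 m³/day.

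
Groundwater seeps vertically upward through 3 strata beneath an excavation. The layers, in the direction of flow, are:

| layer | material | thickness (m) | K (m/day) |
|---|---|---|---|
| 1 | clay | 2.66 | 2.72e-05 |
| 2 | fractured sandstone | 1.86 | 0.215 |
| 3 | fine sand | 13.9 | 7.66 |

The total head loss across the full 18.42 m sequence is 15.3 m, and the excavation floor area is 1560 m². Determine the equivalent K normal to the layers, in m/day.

0.000188

Flow is perpendicular to layering, so the layers act in series and the equivalent K is the thickness-weighted harmonic mean.
Total thickness L = 2.66 + 1.86 + 13.9 = 18.42 m.
Σ(b_i/K_i) = 2.66/2.72e-05 + 1.86/0.215 + 13.9/7.66 = 97805 d.
K_eq = L / Σ(b_i/K_i) = 18.42 / 97805 = 0.0001883 m/day.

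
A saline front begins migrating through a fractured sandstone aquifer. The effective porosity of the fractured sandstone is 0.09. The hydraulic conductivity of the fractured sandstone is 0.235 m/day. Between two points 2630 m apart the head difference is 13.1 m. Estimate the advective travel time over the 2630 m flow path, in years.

Hydraulic gradient i = Δh / L = 13.1 / 2630 = 0.004981.
Darcy flux q = K · i = 0.2350 × 0.004981 = 0.001171 m/day.
Seepage velocity v = q / n_e = 0.001171 / 0.09 = 0.01301 m/day.
Travel time t = L / v = 2630 / 0.01301 = 2.022e+05 days = 553.6 years.

554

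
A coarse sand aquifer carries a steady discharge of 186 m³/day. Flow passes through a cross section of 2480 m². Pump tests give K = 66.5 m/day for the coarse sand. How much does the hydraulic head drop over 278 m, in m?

0.314

From Q = K·A·i, i = Q / (K·A) = 186 / (66.50 × 2480) = 0.001128.
Head loss Δh = i · L = 0.001128 × 278 = 0.3135 m.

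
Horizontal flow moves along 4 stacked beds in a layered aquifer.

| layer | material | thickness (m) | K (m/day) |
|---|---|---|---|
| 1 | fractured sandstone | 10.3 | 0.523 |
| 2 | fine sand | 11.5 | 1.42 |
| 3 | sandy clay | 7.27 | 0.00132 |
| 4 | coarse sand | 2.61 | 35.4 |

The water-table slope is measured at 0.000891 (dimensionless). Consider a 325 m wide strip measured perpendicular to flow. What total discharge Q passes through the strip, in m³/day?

Flow is parallel to layering, so each bed carries its own Darcy discharge and the transmissivities add.
Σ(K_i·b_i) = 0.523×10.3 + 1.42×11.5 + 0.00132×7.27 + 35.4×2.61 = 114.1 m²/day.
Hydraulic gradient i = 0.000891.
Q = Σ(K_i·b_i) · W · i = 114.1 × 325 × 0.0008910 = 33.05 m³/day.

33.0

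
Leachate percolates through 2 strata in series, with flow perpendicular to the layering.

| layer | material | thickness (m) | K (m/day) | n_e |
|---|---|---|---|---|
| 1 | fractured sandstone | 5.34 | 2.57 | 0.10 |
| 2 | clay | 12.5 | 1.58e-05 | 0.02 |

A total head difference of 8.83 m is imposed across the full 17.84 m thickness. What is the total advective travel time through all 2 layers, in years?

192

With flow normal to the layers, continuity requires the same specific discharge q through every layer.
Σ(b_i/K_i) = 5.34/2.57 + 12.5/1.58e-05 = 7.911e+05 d.
q = Δh / Σ(b_i/K_i) = 8.83 / 7.911e+05 = 1.116e-05 m/day.
In each layer the seepage velocity is v_i = q/n_i, so the layer transit time is t_i = b_i·n_i / q:
  layer 1 (fractured sandstone): t_1 = 5.34 × 0.10 / 1.116e-05 = 47845 d
  layer 2 (clay): t_2 = 12.5 × 0.02 / 1.116e-05 = 22399 d
Total t = Σ t_i = 70244 days = 192.3 years.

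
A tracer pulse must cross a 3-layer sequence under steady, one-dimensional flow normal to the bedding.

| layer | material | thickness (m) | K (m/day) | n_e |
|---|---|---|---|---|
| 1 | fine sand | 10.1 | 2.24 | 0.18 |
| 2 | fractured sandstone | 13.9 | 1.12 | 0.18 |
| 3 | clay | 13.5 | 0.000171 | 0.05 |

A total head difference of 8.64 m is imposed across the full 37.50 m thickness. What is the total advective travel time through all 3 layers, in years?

125

With flow normal to the layers, continuity requires the same specific discharge q through every layer.
Σ(b_i/K_i) = 10.1/2.24 + 13.9/1.12 + 13.5/0.000171 = 78964 d.
q = Δh / Σ(b_i/K_i) = 8.64 / 78964 = 0.0001094 m/day.
In each layer the seepage velocity is v_i = q/n_i, so the layer transit time is t_i = b_i·n_i / q:
  layer 1 (fine sand): t_1 = 10.1 × 0.18 / 0.0001094 = 16615 d
  layer 2 (fractured sandstone): t_2 = 13.9 × 0.18 / 0.0001094 = 22867 d
  layer 3 (clay): t_3 = 13.5 × 0.05 / 0.0001094 = 6169 d
Total t = Σ t_i = 45651 days = 125.0 years.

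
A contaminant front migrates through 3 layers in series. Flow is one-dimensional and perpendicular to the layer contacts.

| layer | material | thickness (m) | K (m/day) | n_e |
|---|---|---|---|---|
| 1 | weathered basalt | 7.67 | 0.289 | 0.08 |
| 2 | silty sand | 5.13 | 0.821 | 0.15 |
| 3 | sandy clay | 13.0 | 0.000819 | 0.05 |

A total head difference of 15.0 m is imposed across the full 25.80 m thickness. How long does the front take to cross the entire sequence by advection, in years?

5.90

With flow normal to the layers, continuity requires the same specific discharge q through every layer.
Σ(b_i/K_i) = 7.67/0.289 + 5.13/0.821 + 13.0/0.000819 = 15906 d.
q = Δh / Σ(b_i/K_i) = 15.0 / 15906 = 0.0009431 m/day.
In each layer the seepage velocity is v_i = q/n_i, so the layer transit time is t_i = b_i·n_i / q:
  layer 1 (weathered basalt): t_1 = 7.67 × 0.08 / 0.0009431 = 650.7 d
  layer 2 (silty sand): t_2 = 5.13 × 0.15 / 0.0009431 = 816.0 d
  layer 3 (sandy clay): t_3 = 13.0 × 0.05 / 0.0009431 = 689.3 d
Total t = Σ t_i = 2156 days = 5.902 years.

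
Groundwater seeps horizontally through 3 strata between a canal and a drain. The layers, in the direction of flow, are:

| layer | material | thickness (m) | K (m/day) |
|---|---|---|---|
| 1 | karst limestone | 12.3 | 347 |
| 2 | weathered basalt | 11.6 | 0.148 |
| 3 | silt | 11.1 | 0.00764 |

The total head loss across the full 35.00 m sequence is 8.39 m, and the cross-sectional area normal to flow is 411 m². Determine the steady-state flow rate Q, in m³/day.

2.25

Flow is perpendicular to layering, so the layers act in series and the equivalent K is the thickness-weighted harmonic mean.
Total thickness L = 12.3 + 11.6 + 11.1 = 35.00 m.
Σ(b_i/K_i) = 12.3/347 + 11.6/0.148 + 11.1/0.00764 = 1531 d.
K_eq = L / Σ(b_i/K_i) = 35.00 / 1531 = 0.02286 m/day.
Q = K_eq · A · (Δh/L) = 0.02286 × 411 × (8.39/35.00) = 2.252 m³/day.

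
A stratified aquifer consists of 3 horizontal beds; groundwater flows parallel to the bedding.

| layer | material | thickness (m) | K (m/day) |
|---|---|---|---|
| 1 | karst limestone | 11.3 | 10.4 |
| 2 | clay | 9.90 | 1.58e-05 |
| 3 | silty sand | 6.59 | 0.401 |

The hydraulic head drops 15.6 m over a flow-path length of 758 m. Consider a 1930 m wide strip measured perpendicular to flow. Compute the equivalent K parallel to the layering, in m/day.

Flow is parallel to layering, so each bed carries its own Darcy discharge and the transmissivities add.
Σ(K_i·b_i) = 10.4×11.3 + 1.58e-05×9.90 + 0.401×6.59 = 120.2 m²/day.
Total thickness b = 27.79 m, so K_eq = Σ(K_i·b_i)/b = 4.324 m/day.

4.32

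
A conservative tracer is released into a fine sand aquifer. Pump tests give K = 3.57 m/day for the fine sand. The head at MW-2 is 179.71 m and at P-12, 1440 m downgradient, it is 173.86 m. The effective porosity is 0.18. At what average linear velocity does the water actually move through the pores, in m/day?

0.0806

Hydraulic gradient i = (179.71 − 173.86) / 1440 = 5.85 / 1440 = 0.004063.
Darcy flux q = K · i = 3.570 × 0.004063 = 0.01450 m/day.
Seepage velocity v = q / n_e = 0.01450 / 0.18 = 0.08057 m/day.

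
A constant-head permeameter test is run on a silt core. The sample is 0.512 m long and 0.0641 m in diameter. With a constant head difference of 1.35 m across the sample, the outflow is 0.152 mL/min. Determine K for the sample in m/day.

0.0257

Cross-sectional area A = π·(d/2)² = π × (0.0641/2)² = 0.003227 m².
Convert discharge: 0.152 mL/min = 2.533e-09 m³/s.
Darcy's law rearranged: K = Q·L / (A·Δh) = 2.533e-09 × 0.512 / (0.003227 × 1.35) = 2.977e-07 m/s = 0.02572 m/day.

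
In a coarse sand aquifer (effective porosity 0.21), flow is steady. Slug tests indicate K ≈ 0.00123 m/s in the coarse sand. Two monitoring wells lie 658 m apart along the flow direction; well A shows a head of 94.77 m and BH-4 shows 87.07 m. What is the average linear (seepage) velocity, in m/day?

5.92

Convert K: 0.00123 m/s × 86400 = 106.3 m/day.
Hydraulic gradient i = (94.77 − 87.07) / 658 = 7.7 / 658 = 0.01170.
Darcy flux q = K · i = 106.3 × 0.01170 = 1.244 m/day.
Seepage velocity v = q / n_e = 1.244 / 0.21 = 5.922 m/day.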